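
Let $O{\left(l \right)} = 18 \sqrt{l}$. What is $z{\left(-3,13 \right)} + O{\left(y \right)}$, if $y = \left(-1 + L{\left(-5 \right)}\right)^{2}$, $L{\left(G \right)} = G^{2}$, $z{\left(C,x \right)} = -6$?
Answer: $426$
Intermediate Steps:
$y = 576$ ($y = \left(-1 + \left(-5\right)^{2}\right)^{2} = \left(-1 + 25\right)^{2} = 24^{2} = 576$)
$z{\left(-3,13 \right)} + O{\left(y \right)} = -6 + 18 \sqrt{576} = -6 + 18 \cdot 24 = -6 + 432 = 426$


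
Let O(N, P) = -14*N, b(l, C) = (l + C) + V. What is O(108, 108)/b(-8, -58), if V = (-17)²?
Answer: -1512/223 ≈ -6.7803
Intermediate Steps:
V = 289
b(l, C) = 289 + C + l (b(l, C) = (l + C) + 289 = (C + l) + 289 = 289 + C + l)
O(108, 108)/b(-8, -58) = (-14*108)/(289 - 58 - 8) = -1512/223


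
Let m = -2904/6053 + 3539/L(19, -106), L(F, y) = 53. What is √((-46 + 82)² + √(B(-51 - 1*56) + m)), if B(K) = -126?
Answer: √(133382265167376 + 320809*I*√6144865091711)/320809 ≈ 36.0 + 0.10732*I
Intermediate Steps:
m = 21267655/320809 (m = -2904/6053 + 3539/53 = 21267655/320809 ≈ 66.294)
√((-46 + 82)² + √(B(-51 - 1*56) + m)) = √((-46 + 82)² + √(-126 + 21267655/320809)) = √(36² + √(-19154279/320809)) = √(1296 + I*√6144865091711/320809)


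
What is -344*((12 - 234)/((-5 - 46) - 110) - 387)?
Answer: 21357240/161 ≈ 1.3265e+5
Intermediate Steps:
-344*((12 - 234)/((-5 - 46) - 110) - 387) = -344*(-222/(-51 - 110) - 387) = -344*(-222/(-161) - 387) = -344*(-222*(-1/161) - 387) = -344*(222/161 - 387) = -344*(-62085/161) = 21357240/161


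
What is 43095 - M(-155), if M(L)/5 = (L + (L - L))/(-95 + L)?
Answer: 430919/10 ≈ 43092.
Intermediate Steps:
M(L) = 5*L/(-95 + L) (M(L) = 5*((L + (L - L))/(-95 + L)) = 5*((L + 0)/(-95 + L)) = 5*(L/(-95 + L)) = 5*L/(-95 + L))
43095 - M(-155) = 43095 - 5*(-155)/(-95 - 155) = 43095 - 5*(-155)/(-250) = 43095 - 5*(-155)*(-1)/250 = 43095 - 1*31/10 = 43095 - 31/10 = 430919/10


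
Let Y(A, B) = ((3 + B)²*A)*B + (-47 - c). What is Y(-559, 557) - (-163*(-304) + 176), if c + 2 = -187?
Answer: -97643486386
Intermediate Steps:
c = -189 (c = -2 - 187 = -189)
Y(A, B) = 142 + A*B*(3 + B)² (Y(A, B) = ((3 + B)²*A)*B + (-47 - 1*(-189)) = (A*(3 + B)²)*B + (-47 + 189) = A*B*(3 + B)² + 142 = 142 + A*B*(3 + B)²)
Y(-559, 557) - (-163*(-304) + 176) = (142 - 559*557*(3 + 557)²) - (-163*(-304) + 176) = (142 - 559*557*560²) - (49552 + 176) = (142 - 559*557*313600) - 1*49728 = (142 - 97643436800) - 49728 = -97643436658 - 49728 = -97643486386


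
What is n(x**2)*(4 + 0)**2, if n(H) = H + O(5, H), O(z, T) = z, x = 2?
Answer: 144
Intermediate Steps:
n(H) = 5 + H (n(H) = H + 5 = 5 + H)
n(x**2)*(4 + 0)**2 = (5 + 2**2)*(4 + 0)**2 = (5 + 4)*4**2 = 9*16 = 144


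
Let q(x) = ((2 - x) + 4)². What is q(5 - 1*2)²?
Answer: 81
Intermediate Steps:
q(x) = (6 - x)²
q(5 - 1*2)² = ((-6 + (5 - 1*2))²)² = ((-6 + (5 - 2))²)² = ((-6 + 3)²)² = ((-3)²)² = 9² = 81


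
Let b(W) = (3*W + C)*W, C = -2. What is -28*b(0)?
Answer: 0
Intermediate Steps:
b(W) = W*(-2 + 3*W) (b(W) = (3*W - 2)*W = (-2 + 3*W)*W = W*(-2 + 3*W))
-28*b(0) = -0*(-2 + 3*0) = -0*(-2 + 0) = -0*(-2) = -28*0 = 0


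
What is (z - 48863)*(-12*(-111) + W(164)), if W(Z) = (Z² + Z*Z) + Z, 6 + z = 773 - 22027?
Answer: -3876960424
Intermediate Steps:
z = -21260 (z = -6 + (773 - 22027) = -6 - 21254 = -21260)
W(Z) = Z + 2*Z² (W(Z) = (Z² + Z²) + Z = 2*Z² + Z = Z + 2*Z²)
(z - 48863)*(-12*(-111) + W(164)) = (-21260 - 48863)*(-12*(-111) + 164*(1 + 2*164)) = -70123*(1332 + 164*(1 + 328)) = -70123*(1332 + 164*329) = -70123*(1332 + 53956) = -70123*55288 = -3876960424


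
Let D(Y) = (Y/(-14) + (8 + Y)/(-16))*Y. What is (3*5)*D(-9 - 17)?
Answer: -32565/28 ≈ -1163.0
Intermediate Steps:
D(Y) = Y*(-1/2 - 15*Y/112) (D(Y) = (Y*(-1/14) + (8 + Y)*(-1/16))*Y = (-Y/14 + (-1/2 - Y/16))*Y = (-1/2 - 15*Y/112)*Y = Y*(-1/2 - 15*Y/112))
(3*5)*D(-9 - 17) = (3*5)*(-(-9 - 17)*(56 + 15*(-9 - 17))/112) = 15*(-1/112*(-26)*(56 + 15*(-26))) = 15*(-1/112*(-26)*(56 - 390)) = 15*(-1/112*(-26)*(-334)) = 15*(-2171/28) = -32565/28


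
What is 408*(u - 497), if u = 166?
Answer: -135048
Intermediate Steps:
408*(u - 497) = 408*(166 - 497) = 408*(-331) = -135048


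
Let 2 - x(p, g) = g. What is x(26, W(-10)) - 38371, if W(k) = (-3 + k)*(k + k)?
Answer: -38629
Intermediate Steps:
W(k) = 2*k*(-3 + k) (W(k) = (-3 + k)*(2*k) = 2*k*(-3 + k))
x(p, g) = 2 - g
x(26, W(-10)) - 38371 = (2 - 2*(-10)*(-3 - 10)) - 38371 = (2 - 2*(-10)*(-13)) - 38371 = (2 - 1*260) - 38371 = (2 - 260) - 38371 = -258 - 38371 = -38629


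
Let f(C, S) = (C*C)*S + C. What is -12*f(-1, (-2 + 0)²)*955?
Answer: -34380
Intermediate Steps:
f(C, S) = C + S*C² (f(C, S) = C²*S + C = S*C² + C = C + S*C²)
-12*f(-1, (-2 + 0)²)*955 = -(-12)*(1 - (-2 + 0)²)*955 = -(-12)*(1 - 1*(-2)²)*955 = -(-12)*(1 - 1*4)*955 = -(-12)*(1 - 4)*955 = -(-12)*(-3)*955 = -12*3*955 = -36*955 = -34380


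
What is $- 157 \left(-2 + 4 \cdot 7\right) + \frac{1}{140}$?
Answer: $- \frac{571479}{140} \approx -4082.0$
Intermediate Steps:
$- 157 \left(-2 + 4 \cdot 7\right) + \frac{1}{140} = - 157 \left(-2 + 28\right) + \frac{1}{140} = \left(-157\right) 26 + \frac{1}{140} = -4082 + \frac{1}{140} = - \frac{571479}{140}$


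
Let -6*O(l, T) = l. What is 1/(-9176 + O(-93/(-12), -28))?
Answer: -24/220255 ≈ -0.00010896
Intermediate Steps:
O(l, T) = -l/6
1/(-9176 + O(-93/(-12), -28)) = 1/(-9176 - (-31)/(2*(-12))) = 1/(-9176 - (-31)*(-1)/(2*12)) = 1/(-9176 - ⅙*31/4) = 1/(-9176 - 31/24) = 1/(-220255/24) = -24/220255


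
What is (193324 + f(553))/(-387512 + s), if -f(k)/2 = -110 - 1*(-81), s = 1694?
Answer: -96691/192909 ≈ -0.50123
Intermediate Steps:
f(k) = 58 (f(k) = -2*(-110 - 1*(-81)) = -2*(-110 + 81) = -2*(-29) = 58)
(193324 + f(553))/(-387512 + s) = (193324 + 58)/(-387512 + 1694) = 193382/(-385818) = 193382*(-1/385818) = -96691/192909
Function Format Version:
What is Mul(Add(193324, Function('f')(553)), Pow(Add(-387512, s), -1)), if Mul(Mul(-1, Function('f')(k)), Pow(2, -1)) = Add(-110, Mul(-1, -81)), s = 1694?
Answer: Rational(-96691, 192909) ≈ -0.50123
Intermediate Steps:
Function('f')(k) = 58 (Function('f')(k) = Mul(-2, Add(-110, Mul(-1, -81))) = Mul(-2, Add(-110, 81)) = Mul(-2, -29) = 58)
Mul(Add(193324, Function('f')(553)), Pow(Add(-387512, s), -1)) = Mul(Add(193324, 58), Pow(Add(-387512, 1694), -1)) = Mul(193382, Pow(-385818, -1)) = Mul(193382, Rational(-1, 385818)) = Rational(-96691, 192909)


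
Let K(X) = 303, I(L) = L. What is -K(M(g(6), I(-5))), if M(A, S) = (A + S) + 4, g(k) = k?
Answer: -303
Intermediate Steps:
M(A, S) = 4 + A + S
-K(M(g(6), I(-5))) = -1*303 = -303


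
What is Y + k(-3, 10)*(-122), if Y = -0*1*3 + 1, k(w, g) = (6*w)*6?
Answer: 13177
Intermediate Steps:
k(w, g) = 36*w
Y = 1 (Y = -0*3 + 1 = -1*0 + 1 = 0 + 1 = 1)
Y + k(-3, 10)*(-122) = 1 + (36*(-3))*(-122) = 1 - 108*(-122) = 1 + 13176 = 13177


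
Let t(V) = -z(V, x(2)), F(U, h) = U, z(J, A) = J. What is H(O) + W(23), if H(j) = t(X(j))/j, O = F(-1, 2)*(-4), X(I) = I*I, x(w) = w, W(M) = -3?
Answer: -7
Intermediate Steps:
X(I) = I²
t(V) = -V
O = 4 (O = -1*(-4) = 4)
H(j) = -j (H(j) = (-j²)/j = -j)
H(O) + W(23) = -1*4 - 3 = -4 - 3 = -7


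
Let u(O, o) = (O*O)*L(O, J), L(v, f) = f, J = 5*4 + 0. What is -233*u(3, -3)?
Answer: -41940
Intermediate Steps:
J = 20 (J = 20 + 0 = 20)
u(O, o) = 20*O**2 (u(O, o) = (O*O)*20 = O**2*20 = 20*O**2)
-233*u(3, -3) = -4660*3**2 = -4660*9 = -233*180 = -41940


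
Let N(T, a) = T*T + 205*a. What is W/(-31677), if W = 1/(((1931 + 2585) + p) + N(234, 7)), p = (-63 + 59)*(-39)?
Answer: -1/1927957251 ≈ -5.1868e-10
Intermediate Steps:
p = 156 (p = -4*(-39) = 156)
N(T, a) = T² + 205*a
W = 1/60863 (W = 1/(((1931 + 2585) + 156) + (234² + 205*7)) = 1/((4516 + 156) + (54756 + 1435)) = 1/(4672 + 56191) = 1/60863 ≈ 1.6430e-5)
W/(-31677) = (1/60863)/(-31677) = (1/60863)*(-1/31677) = -1/1927957251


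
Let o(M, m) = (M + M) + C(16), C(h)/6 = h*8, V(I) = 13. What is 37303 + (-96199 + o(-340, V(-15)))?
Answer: -58808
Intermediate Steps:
C(h) = 48*h (C(h) = 6*(h*8) = 6*(8*h) = 48*h)
o(M, m) = 768 + 2*M (o(M, m) = (M + M) + 48*16 = 2*M + 768 = 768 + 2*M)
37303 + (-96199 + o(-340, V(-15))) = 37303 + (-96199 + (768 + 2*(-340))) = 37303 + (-96199 + (768 - 680)) = 37303 + (-96199 + 88) = 37303 - 96111 = -58808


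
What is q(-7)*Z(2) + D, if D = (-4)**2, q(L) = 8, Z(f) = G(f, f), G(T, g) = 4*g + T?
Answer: 96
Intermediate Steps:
G(T, g) = T + 4*g
Z(f) = 5*f (Z(f) = f + 4*f = 5*f)
D = 16
q(-7)*Z(2) + D = 8*(5*2) + 16 = 8*10 + 16 = 80 + 16 = 96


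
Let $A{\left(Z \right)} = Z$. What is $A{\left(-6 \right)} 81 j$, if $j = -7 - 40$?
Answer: $22842$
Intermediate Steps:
$j = -47$ ($j = -7 - 40 = -47$)
$A{\left(-6 \right)} 81 j = \left(-6\right) 81 \left(-47\right) = \left(-486\right) \left(-47\right) = 22842$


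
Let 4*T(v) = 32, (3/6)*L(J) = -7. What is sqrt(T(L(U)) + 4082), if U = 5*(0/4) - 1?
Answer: sqrt(4090) ≈ 63.953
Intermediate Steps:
U = -1 (U = 5*(0*(1/4)) - 1 = 5*0 - 1 = 0 - 1 = -1)
L(J) = -14 (L(J) = 2*(-7) = -14)
T(v) = 8 (T(v) = (1/4)*32 = 8)
sqrt(T(L(U)) + 4082) = sqrt(8 + 4082) = sqrt(4090)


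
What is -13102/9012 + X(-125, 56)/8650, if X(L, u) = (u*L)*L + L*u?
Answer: 77090837/779538 ≈ 98.893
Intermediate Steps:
X(L, u) = L*u + u*L² (X(L, u) = (L*u)*L + L*u = u*L² + L*u = L*u + u*L²)
-13102/9012 + X(-125, 56)/8650 = -13102/9012 - 125*56*(1 - 125)/8650 = -13102*1/9012 - 125*56*(-124)*(1/8650) = -6551/4506 + 868000*(1/8650) = -6551/4506 + 17360/173 = 77090837/779538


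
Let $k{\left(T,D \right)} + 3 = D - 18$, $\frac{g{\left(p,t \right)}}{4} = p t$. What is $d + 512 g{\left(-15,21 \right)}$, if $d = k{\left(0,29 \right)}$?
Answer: $-645112$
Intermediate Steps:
$g{\left(p,t \right)} = 4 p t$
$k{\left(T,D \right)} = -21 + D$ ($k{\left(T,D \right)} = -3 + \left(D - 18\right) = -3 + \left(-18 + D\right) = -21 + D$)
$d = 8$ ($d = -21 + 29 = 8$)
$d + 512 g{\left(-15,21 \right)} = 8 + 512 \cdot 4 \left(-15\right) 21 = 8 + 512 \left(-1260\right) = 8 - 645120 = -645112$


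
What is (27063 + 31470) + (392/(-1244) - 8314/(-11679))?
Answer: 212603189189/3632169 ≈ 58533.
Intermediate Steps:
(27063 + 31470) + (392/(-1244) - 8314/(-11679)) = 58533 + (392*(-1/1244) - 8314*(-1/11679)) = 58533 + (-98/311 + 8314/11679) = 58533 + 1441112/3632169 = 212603189189/3632169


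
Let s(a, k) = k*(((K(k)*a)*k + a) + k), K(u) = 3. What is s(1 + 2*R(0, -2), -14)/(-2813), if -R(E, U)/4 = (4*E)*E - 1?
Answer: -5362/2813 ≈ -1.9062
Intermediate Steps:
R(E, U) = 4 - 16*E² (R(E, U) = -4*((4*E)*E - 1) = -4*(4*E² - 1) = -4*(-1 + 4*E²) = 4 - 16*E²)
s(a, k) = k*(a + k + 3*a*k) (s(a, k) = k*(((3*a)*k + a) + k) = k*((3*a*k + a) + k) = k*((a + 3*a*k) + k) = k*(a + k + 3*a*k))
s(1 + 2*R(0, -2), -14)/(-2813) = -14*((1 + 2*(4 - 16*0²)) - 14 + 3*(1 + 2*(4 - 16*0²))*(-14))/(-2813) = -14*((1 + 2*(4 - 16*0)) - 14 + 3*(1 + 2*(4 - 16*0))*(-14))*(-1/2813) = -14*((1 + 2*(4 + 0)) - 14 + 3*(1 + 2*(4 + 0))*(-14))*(-1/2813) = -14*((1 + 2*4) - 14 + 3*(1 + 2*4)*(-14))*(-1/2813) = -14*((1 + 8) - 14 + 3*(1 + 8)*(-14))*(-1/2813) = -14*(9 - 14 + 3*9*(-14))*(-1/2813) = -14*(9 - 14 - 378)*(-1/2813) = -14*(-383)*(-1/2813) = 5362*(-1/2813) = -5362/2813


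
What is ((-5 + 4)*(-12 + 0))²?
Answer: 144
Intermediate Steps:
((-5 + 4)*(-12 + 0))² = (-1*(-12))² = 12² = 144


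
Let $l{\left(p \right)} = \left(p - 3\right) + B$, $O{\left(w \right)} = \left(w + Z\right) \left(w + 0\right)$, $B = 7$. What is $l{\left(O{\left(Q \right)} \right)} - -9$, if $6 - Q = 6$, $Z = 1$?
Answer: $13$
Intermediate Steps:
$Q = 0$ ($Q = 6 - 6 = 0$)
$O{\left(w \right)} = w \left(1 + w\right)$ ($O{\left(w \right)} = \left(w + 1\right) \left(w + 0\right) = \left(1 + w\right) w = w \left(1 + w\right)$)
$l{\left(p \right)} = 4 + p$ ($l{\left(p \right)} = \left(p - 3\right) + 7 = \left(-3 + p\right) + 7 = 4 + p$)
$l{\left(O{\left(Q \right)} \right)} - -9 = \left(4 + 0 \left(1 + 0\right)\right) - -9 = \left(4 + 0 \cdot 1\right) + 9 = \left(4 + 0\right) + 9 = 4 + 9 = 13$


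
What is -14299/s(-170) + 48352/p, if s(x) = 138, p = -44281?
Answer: -639846595/6110778 ≈ -104.71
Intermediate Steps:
-14299/s(-170) + 48352/p = -14299/138 + 48352/(-44281) = -14299*1/138 + 48352*(-1/44281) = -14299/138 - 48352/44281 = -639846595/6110778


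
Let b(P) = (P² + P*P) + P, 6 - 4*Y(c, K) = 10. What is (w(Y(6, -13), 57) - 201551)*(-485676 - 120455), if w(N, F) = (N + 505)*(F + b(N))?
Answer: 104447887789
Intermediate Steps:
Y(c, K) = -1 (Y(c, K) = 3/2 - ¼*10 = 3/2 - 5/2 = -1)
b(P) = P + 2*P² (b(P) = (P² + P²) + P = 2*P² + P = P + 2*P²)
w(N, F) = (505 + N)*(F + N*(1 + 2*N)) (w(N, F) = (N + 505)*(F + N*(1 + 2*N)) = (505 + N)*(F + N*(1 + 2*N)))
(w(Y(6, -13), 57) - 201551)*(-485676 - 120455) = ((2*(-1)³ + 505*57 + 505*(-1) + 1011*(-1)² + 57*(-1)) - 201551)*(-485676 - 120455) = ((2*(-1) + 28785 - 505 + 1011*1 - 57) - 201551)*(-606131) = ((-2 + 28785 - 505 + 1011 - 57) - 201551)*(-606131) = (29232 - 201551)*(-606131) = -172319*(-606131) = 104447887789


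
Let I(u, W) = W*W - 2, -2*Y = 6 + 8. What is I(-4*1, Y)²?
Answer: 2209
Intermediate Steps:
Y = -7 (Y = -(6 + 8)/2 = -½*14 = -7)
I(u, W) = -2 + W² (I(u, W) = W² - 2 = -2 + W²)
I(-4*1, Y)² = (-2 + (-7)²)² = (-2 + 49)² = 47² = 2209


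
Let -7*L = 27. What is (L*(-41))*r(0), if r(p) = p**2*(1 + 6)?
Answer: 0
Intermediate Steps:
L = -27/7 (L = -1/7*27 = -27/7 ≈ -3.8571)
r(p) = 7*p**2 (r(p) = p**2*7 = 7*p**2)
(L*(-41))*r(0) = (-27/7*(-41))*(7*0**2) = 1107*(7*0)/7 = (1107/7)*0 = 0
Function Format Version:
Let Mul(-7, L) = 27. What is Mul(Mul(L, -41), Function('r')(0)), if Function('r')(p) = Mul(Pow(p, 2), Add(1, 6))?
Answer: 0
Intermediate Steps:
L = Rational(-27, 7) (L = Mul(Rational(-1, 7), 27) = Rational(-27, 7) ≈ -3.8571)
Function('r')(p) = Mul(7, Pow(p, 2)) (Function('r')(p) = Mul(Pow(p, 2), 7) = Mul(7, Pow(p, 2)))
Mul(Mul(L, -41), Function('r')(0)) = Mul(Mul(Rational(-27, 7), -41), Mul(7, Pow(0, 2))) = Mul(Rational(1107, 7), Mul(7, 0)) = Mul(Rational(1107, 7), 0) = 0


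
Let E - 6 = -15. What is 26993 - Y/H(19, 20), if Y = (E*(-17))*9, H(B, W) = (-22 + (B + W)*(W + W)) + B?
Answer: 4669636/173 ≈ 26992.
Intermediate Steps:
E = -9 (E = 6 - 15 = -9)
H(B, W) = -22 + B + 2*W*(B + W) (H(B, W) = (-22 + (B + W)*(2*W)) + B = (-22 + 2*W*(B + W)) + B = -22 + B + 2*W*(B + W))
Y = 1377 (Y = -9*(-17)*9 = 153*9 = 1377)
26993 - Y/H(19, 20) = 26993 - 1377/(-22 + 19 + 2*20² + 2*19*20) = 26993 - 1377/(-22 + 19 + 2*400 + 760) = 26993 - 1377/(-22 + 19 + 800 + 760) = 26993 - 1377/1557 = 26993 - 1*153/173 = 26993 - 153/173 = 4669636/173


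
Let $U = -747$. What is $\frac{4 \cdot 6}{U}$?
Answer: $- \frac{8}{249} \approx -0.032129$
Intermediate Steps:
$\frac{4 \cdot 6}{U} = \frac{4 \cdot 6}{-747} = 24 \left(- \frac{1}{747}\right) = - \frac{8}{249}$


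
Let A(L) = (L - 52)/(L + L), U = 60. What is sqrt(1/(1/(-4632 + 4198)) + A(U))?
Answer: I*sqrt(97635)/15 ≈ 20.831*I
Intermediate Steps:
A(L) = (-52 + L)/(2*L) (A(L) = (-52 + L)/((2*L)) = (-52 + L)*(1/(2*L)) = (-52 + L)/(2*L))
sqrt(1/(1/(-4632 + 4198)) + A(U)) = sqrt(1/(1/(-4632 + 4198)) + (1/2)*(-52 + 60)/60) = sqrt(1/(1/(-434)) + (1/2)*(1/60)*8) = sqrt(1/(-1/434) + 1/15) = sqrt(-434 + 1/15) = sqrt(-6509/15) = I*sqrt(97635)/15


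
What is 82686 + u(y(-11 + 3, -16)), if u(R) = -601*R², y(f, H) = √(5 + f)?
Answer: 84489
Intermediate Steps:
82686 + u(y(-11 + 3, -16)) = 82686 - 601*(√(5 + (-11 + 3)))² = 82686 - 601*(√(5 - 8))² = 82686 - 601*(√(-3))² = 82686 - 601*(I*√3)² = 82686 - 601*(-3) = 82686 + 1803 = 84489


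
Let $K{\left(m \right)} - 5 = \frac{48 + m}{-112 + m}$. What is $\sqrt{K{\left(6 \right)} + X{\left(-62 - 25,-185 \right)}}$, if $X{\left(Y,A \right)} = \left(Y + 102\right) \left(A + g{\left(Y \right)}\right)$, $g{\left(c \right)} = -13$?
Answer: $\frac{2 i \sqrt{2082529}}{53} \approx 54.456 i$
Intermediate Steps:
$K{\left(m \right)} = 5 + \frac{48 + m}{-112 + m}$
$X{\left(Y,A \right)} = \left(-13 + A\right) \left(102 + Y\right)$ ($X{\left(Y,A \right)} = \left(Y + 102\right) \left(A - 13\right) = \left(102 + Y\right) \left(-13 + A\right) = \left(-13 + A\right) \left(102 + Y\right)$)
$\sqrt{K{\left(6 \right)} + X{\left(-62 - 25,-185 \right)}} = \sqrt{\frac{2 \left(-256 + 3 \cdot 6\right)}{-112 + 6} - \left(20196 + 198 \left(-62 - 25\right)\right)} = \sqrt{\frac{2 \left(-256 + 18\right)}{-106} - 2970} = \sqrt{2 \left(- \frac{1}{106}\right) \left(-238\right) + \left(-1326 + 1131 - 18870 + 16095\right)} = \sqrt{\frac{238}{53} - 2970} = \sqrt{- \frac{157172}{53}} = \frac{2 i \sqrt{2082529}}{53}$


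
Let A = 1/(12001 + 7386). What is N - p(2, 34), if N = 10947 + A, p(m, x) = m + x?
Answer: 211531558/19387 ≈ 10911.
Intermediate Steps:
A = 1/19387 ≈ 5.1581e-5
N = 212229490/19387 (N = 10947 + 1/19387 = 212229490/19387 ≈ 10947.)
N - p(2, 34) = 212229490/19387 - (2 + 34) = 212229490/19387 - 1*36 = 212229490/19387 - 36 = 211531558/19387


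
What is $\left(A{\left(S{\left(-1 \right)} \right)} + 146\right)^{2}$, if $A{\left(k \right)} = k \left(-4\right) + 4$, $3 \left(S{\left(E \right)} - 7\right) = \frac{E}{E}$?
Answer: $\frac{131044}{9} \approx 14560.0$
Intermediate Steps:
$S{\left(E \right)} = \frac{22}{3}$ ($S{\left(E \right)} = 7 + \frac{E \frac{1}{E}}{3} = 7 + \frac{1}{3} \cdot 1 = 7 + \frac{1}{3} = \frac{22}{3}$)
$A{\left(k \right)} = 4 - 4 k$ ($A{\left(k \right)} = - 4 k + 4 = 4 - 4 k$)
$\left(A{\left(S{\left(-1 \right)} \right)} + 146\right)^{2} = \left(\left(4 - \frac{88}{3}\right) + 146\right)^{2} = \left(- \frac{76}{3} + 146\right)^{2} = \left(\frac{362}{3}\right)^{2} = \frac{131044}{9}$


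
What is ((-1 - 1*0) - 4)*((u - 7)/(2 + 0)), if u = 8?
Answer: -5/2 ≈ -2.5000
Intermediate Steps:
((-1 - 1*0) - 4)*((u - 7)/(2 + 0)) = ((-1 - 1*0) - 4)*((8 - 7)/(2 + 0)) = ((-1 + 0) - 4)*(1/2) = (-1 - 4)*(1*(½)) = -5*½ = -5/2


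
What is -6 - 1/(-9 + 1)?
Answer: -47/8 ≈ -5.8750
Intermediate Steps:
-6 - 1/(-9 + 1) = -6 - 1/(-8) = -6 - ⅛*(-1) = -6 + ⅛ = -47/8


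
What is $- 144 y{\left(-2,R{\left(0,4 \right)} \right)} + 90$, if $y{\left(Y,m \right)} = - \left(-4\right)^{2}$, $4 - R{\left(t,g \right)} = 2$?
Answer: $2394$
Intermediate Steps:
$R{\left(t,g \right)} = 2$ ($R{\left(t,g \right)} = 4 - 2 = 2$)
$y{\left(Y,m \right)} = -16$ ($y{\left(Y,m \right)} = \left(-1\right) 16 = -16$)
$- 144 y{\left(-2,R{\left(0,4 \right)} \right)} + 90 = \left(-144\right) \left(-16\right) + 90 = 2304 + 90 = 2394$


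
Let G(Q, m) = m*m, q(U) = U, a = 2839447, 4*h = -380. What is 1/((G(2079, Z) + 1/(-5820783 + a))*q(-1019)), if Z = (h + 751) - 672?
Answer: -2981336/777723233285 ≈ -3.8334e-6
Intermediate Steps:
h = -95 (h = (¼)*(-380) = -95)
Z = -16 (Z = (-95 + 751) - 672 = 656 - 672 = -16)
G(Q, m) = m²
1/((G(2079, Z) + 1/(-5820783 + a))*q(-1019)) = 1/(((-16)² + 1/(-5820783 + 2839447))*(-1019)) = -1/1019/(256 + 1/(-2981336)) = -1/1019/(256 - 1/2981336) = -1/1019/(763222015/2981336) = (2981336/763222015)*(-1/1019) = -2981336/777723233285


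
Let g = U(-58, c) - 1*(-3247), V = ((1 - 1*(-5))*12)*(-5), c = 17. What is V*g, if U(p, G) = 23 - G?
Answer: -1171080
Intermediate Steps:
V = -360 (V = ((1 + 5)*12)*(-5) = (6*12)*(-5) = 72*(-5) = -360)
g = 3253 (g = (23 - 1*17) - 1*(-3247) = (23 - 17) + 3247 = 6 + 3247 = 3253)
V*g = -360*3253 = -1171080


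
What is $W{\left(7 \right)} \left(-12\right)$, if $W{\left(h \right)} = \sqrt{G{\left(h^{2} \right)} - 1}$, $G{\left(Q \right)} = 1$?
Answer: $0$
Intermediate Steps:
$W{\left(h \right)} = 0$ ($W{\left(h \right)} = \sqrt{1 - 1} = \sqrt{0} = 0$)
$W{\left(7 \right)} \left(-12\right) = 0 \left(-12\right) = 0$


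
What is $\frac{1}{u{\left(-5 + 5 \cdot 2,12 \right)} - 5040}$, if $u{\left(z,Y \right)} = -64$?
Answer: $- \frac{1}{5104} \approx -0.00019592$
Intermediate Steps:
$\frac{1}{u{\left(-5 + 5 \cdot 2,12 \right)} - 5040} = \frac{1}{-64 - 5040} = \frac{1}{-5104} = - \frac{1}{5104}$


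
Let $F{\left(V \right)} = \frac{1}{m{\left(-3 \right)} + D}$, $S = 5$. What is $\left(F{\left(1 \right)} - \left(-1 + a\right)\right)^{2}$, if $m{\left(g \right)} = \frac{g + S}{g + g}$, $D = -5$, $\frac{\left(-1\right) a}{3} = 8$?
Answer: $\frac{157609}{256} \approx 615.66$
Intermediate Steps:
$a = -24$ ($a = \left(-3\right) 8 = -24$)
$m{\left(g \right)} = \frac{5 + g}{2 g}$ ($m{\left(g \right)} = \frac{g + 5}{g + g} = \frac{5 + g}{2 g}$)
$F{\left(V \right)} = - \frac{3}{16}$ ($F{\left(V \right)} = \frac{1}{\frac{5 - 3}{2 \left(-3\right)} - 5} = \frac{1}{\frac{1}{2} \left(- \frac{1}{3}\right) 2 - 5} = \frac{1}{- \frac{1}{3} - 5} = \frac{1}{- \frac{16}{3}} = - \frac{3}{16}$)
$\left(F{\left(1 \right)} - \left(-1 + a\right)\right)^{2} = \left(- \frac{3}{16} + \left(1 - -24\right)\right)^{2} = \left(- \frac{3}{16} + \left(1 + 24\right)\right)^{2} = \left(- \frac{3}{16} + 25\right)^{2} = \left(\frac{397}{16}\right)^{2} = \frac{157609}{256}$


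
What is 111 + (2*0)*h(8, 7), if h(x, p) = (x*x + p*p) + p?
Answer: 111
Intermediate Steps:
h(x, p) = p + p² + x² (h(x, p) = (x² + p²) + p = (p² + x²) + p = p + p² + x²)
111 + (2*0)*h(8, 7) = 111 + (2*0)*(7 + 7² + 8²) = 111 + 0*(7 + 49 + 64) = 111 + 0*120 = 111 + 0 = 111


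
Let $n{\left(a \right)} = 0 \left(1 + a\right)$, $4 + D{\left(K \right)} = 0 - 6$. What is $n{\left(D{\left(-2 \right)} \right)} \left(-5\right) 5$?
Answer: $0$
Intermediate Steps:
$D{\left(K \right)} = -10$ ($D{\left(K \right)} = -4 + \left(0 - 6\right) = -4 - 6 = -10$)
$n{\left(a \right)} = 0$
$n{\left(D{\left(-2 \right)} \right)} \left(-5\right) 5 = 0 \left(-5\right) 5 = 0 \cdot 5 = 0$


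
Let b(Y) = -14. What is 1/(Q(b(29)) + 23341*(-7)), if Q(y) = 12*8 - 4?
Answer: -1/163295 ≈ -6.1239e-6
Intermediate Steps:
Q(y) = 92 (Q(y) = 96 - 4 = 92)
1/(Q(b(29)) + 23341*(-7)) = 1/(92 + 23341*(-7)) = 1/(92 - 163387) = 1/(-163295) = -1/163295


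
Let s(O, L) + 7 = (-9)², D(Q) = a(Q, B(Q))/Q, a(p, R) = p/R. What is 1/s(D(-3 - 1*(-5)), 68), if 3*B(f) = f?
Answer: 1/74 ≈ 0.013514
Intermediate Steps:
B(f) = f/3
D(Q) = 3/Q (D(Q) = (Q/((Q/3)))/Q = (Q*(3/Q))/Q = 3/Q)
s(O, L) = 74 (s(O, L) = -7 + (-9)² = -7 + 81 = 74)
1/s(D(-3 - 1*(-5)), 68) = 1/74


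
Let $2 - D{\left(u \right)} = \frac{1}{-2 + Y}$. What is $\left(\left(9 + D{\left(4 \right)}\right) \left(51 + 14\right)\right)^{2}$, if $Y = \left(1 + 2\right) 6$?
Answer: $\frac{129390625}{256} \approx 5.0543 \cdot 10^{5}$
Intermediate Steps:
$Y = 18$ ($Y = 3 \cdot 6 = 18$)
$D{\left(u \right)} = \frac{31}{16}$ ($D{\left(u \right)} = 2 - \frac{1}{-2 + 18} = 2 - \frac{1}{16} = \frac{31}{16}$)
$\left(\left(9 + D{\left(4 \right)}\right) \left(51 + 14\right)\right)^{2} = \left(\left(9 + \frac{31}{16}\right) \left(51 + 14\right)\right)^{2} = \left(\frac{175}{16} \cdot 65\right)^{2} = \left(\frac{11375}{16}\right)^{2} = \frac{129390625}{256}$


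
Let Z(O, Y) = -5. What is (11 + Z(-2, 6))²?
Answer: 36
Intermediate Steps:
(11 + Z(-2, 6))² = (11 - 5)² = 6² = 36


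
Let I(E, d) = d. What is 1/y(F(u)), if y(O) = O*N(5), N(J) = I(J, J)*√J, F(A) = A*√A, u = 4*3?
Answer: √15/1800 ≈ 0.0021517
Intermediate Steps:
u = 12
F(A) = A^(3/2)
N(J) = J^(3/2) (N(J) = J*√J = J^(3/2))
y(O) = 5*O*√5 (y(O) = O*5^(3/2) = O*(5*√5) = 5*O*√5)
1/y(F(u)) = 1/(5*12^(3/2)*√5) = 1/(5*(24*√3)*√5) = 1/(120*√15) = √15/1800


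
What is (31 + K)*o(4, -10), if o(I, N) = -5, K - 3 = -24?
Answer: -50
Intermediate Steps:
K = -21 (K = 3 - 24 = -21)
(31 + K)*o(4, -10) = (31 - 21)*(-5) = 10*(-5) = -50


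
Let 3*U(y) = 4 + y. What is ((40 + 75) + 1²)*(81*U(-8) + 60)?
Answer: -5568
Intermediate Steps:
U(y) = 4/3 + y/3 (U(y) = (4 + y)/3 = 4/3 + y/3)
((40 + 75) + 1²)*(81*U(-8) + 60) = ((40 + 75) + 1²)*(81*(4/3 + (⅓)*(-8)) + 60) = (115 + 1)*(81*(4/3 - 8/3) + 60) = 116*(81*(-4/3) + 60) = 116*(-108 + 60) = 116*(-48) = -5568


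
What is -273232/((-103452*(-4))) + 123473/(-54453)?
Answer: -196346480/67062759 ≈ -2.9278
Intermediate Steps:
-273232/((-103452*(-4))) + 123473/(-54453) = -273232/413808 + 123473*(-1/54453) = -273232*1/413808 - 17639/7779 = -17077/25863 - 17639/7779 = -196346480/67062759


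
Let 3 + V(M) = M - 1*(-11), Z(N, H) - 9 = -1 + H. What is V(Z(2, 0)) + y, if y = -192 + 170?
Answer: -6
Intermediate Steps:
Z(N, H) = 8 + H (Z(N, H) = 9 + (-1 + H) = 8 + H)
V(M) = 8 + M (V(M) = -3 + (M - 1*(-11)) = -3 + (M + 11) = -3 + (11 + M) = 8 + M)
y = -22
V(Z(2, 0)) + y = (8 + (8 + 0)) - 22 = (8 + 8) - 22 = 16 - 22 = -6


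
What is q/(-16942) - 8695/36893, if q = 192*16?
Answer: -130322993/312520603 ≈ -0.41701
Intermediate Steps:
q = 3072
q/(-16942) - 8695/36893 = 3072/(-16942) - 8695/36893 = 3072*(-1/16942) - 8695*1/36893 = -1536/8471 - 8695/36893 = -130322993/312520603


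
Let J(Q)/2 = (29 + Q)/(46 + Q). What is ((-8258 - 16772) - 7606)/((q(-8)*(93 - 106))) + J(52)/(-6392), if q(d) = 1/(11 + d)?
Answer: 30665567811/4071704 ≈ 7531.4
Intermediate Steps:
J(Q) = 2*(29 + Q)/(46 + Q) (J(Q) = 2*((29 + Q)/(46 + Q)) = 2*(29 + Q)/(46 + Q))
((-8258 - 16772) - 7606)/((q(-8)*(93 - 106))) + J(52)/(-6392) = ((-8258 - 16772) - 7606)/(((93 - 106)/(11 - 8))) + (2*(29 + 52)/(46 + 52))/(-6392) = (-25030 - 7606)/((-13/3)) + (2*81/98)*(-1/6392) = -32636/((⅓)*(-13)) + (2*(1/98)*81)*(-1/6392) = -32636/(-13/3) + (81/49)*(-1/6392) = -32636*(-3/13) - 81/313208 = 97908/13 - 81/313208 = 30665567811/4071704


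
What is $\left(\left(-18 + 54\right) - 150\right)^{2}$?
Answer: $12996$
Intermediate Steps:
$\left(\left(-18 + 54\right) - 150\right)^{2} = \left(36 - 150\right)^{2} = \left(-114\right)^{2} = 12996$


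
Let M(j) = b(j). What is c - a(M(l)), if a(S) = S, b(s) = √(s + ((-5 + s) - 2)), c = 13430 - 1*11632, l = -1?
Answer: 1798 - 3*I ≈ 1798.0 - 3.0*I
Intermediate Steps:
c = 1798 (c = 13430 - 11632 = 1798)
b(s) = √(-7 + 2*s) (b(s) = √(s + (-7 + s)) = √(-7 + 2*s))
M(j) = √(-7 + 2*j)
c - a(M(l)) = 1798 - √(-7 + 2*(-1)) = 1798 - √(-7 - 2) = 1798 - √(-9) = 1798 - 3*I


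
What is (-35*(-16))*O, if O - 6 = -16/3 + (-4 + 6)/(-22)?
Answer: 10640/33 ≈ 322.42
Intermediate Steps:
O = 19/33 (O = 6 + (-16/3 + (-4 + 6)/(-22)) = 6 + (-16*1/3 + 2*(-1/22)) = 6 + (-16/3 - 1/11) = 6 - 179/33 = 19/33 ≈ 0.57576)
(-35*(-16))*O = -35*(-16)*(19/33) = 560*(19/33) = 10640/33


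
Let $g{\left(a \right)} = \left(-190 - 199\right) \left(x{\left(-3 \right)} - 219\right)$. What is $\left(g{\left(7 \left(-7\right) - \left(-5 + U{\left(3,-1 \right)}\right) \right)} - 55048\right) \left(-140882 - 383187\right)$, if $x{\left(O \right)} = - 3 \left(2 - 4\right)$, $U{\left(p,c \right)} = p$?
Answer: $-14573834821$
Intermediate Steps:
$x{\left(O \right)} = 6$ ($x{\left(O \right)} = \left(-3\right) \left(-2\right) = 6$)
$g{\left(a \right)} = 82857$ ($g{\left(a \right)} = \left(-190 - 199\right) \left(6 - 219\right) = \left(-389\right) \left(-213\right) = 82857$)
$\left(g{\left(7 \left(-7\right) - \left(-5 + U{\left(3,-1 \right)}\right) \right)} - 55048\right) \left(-140882 - 383187\right) = \left(82857 - 55048\right) \left(-140882 - 383187\right) = 27809 \left(-524069\right) = -14573834821$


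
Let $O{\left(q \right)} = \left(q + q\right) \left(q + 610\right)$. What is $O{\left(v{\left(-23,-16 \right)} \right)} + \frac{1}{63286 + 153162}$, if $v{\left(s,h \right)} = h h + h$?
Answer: $\frac{88310784001}{216448} \approx 4.08 \cdot 10^{5}$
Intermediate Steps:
$v{\left(s,h \right)} = h + h^{2}$ ($v{\left(s,h \right)} = h^{2} + h = h + h^{2}$)
$O{\left(q \right)} = 2 q \left(610 + q\right)$
$O{\left(v{\left(-23,-16 \right)} \right)} + \frac{1}{63286 + 153162} = 2 \left(- 16 \left(1 - 16\right)\right) \left(610 - 16 \left(1 - 16\right)\right) + \frac{1}{63286 + 153162} = 2 \left(\left(-16\right) \left(-15\right)\right) \left(610 - -240\right) + \frac{1}{216448} = 2 \cdot 240 \left(610 + 240\right) + \frac{1}{216448} = 2 \cdot 240 \cdot 850 + \frac{1}{216448} = 408000 + \frac{1}{216448} = \frac{88310784001}{216448}$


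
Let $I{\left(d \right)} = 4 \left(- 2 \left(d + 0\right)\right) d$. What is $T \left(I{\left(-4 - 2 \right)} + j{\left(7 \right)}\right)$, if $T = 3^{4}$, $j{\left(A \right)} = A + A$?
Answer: $-22194$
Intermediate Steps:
$j{\left(A \right)} = 2 A$
$I{\left(d \right)} = - 8 d^{2}$ ($I{\left(d \right)} = 4 \left(- 2 d\right) d = - 8 d d = - 8 d^{2}$)
$T = 81$
$T \left(I{\left(-4 - 2 \right)} + j{\left(7 \right)}\right) = 81 \left(- 8 \left(-4 - 2\right)^{2} + 2 \cdot 7\right) = 81 \left(- 8 \left(-4 - 2\right)^{2} + 14\right) = 81 \left(- 8 \left(-6\right)^{2} + 14\right) = 81 \left(\left(-8\right) 36 + 14\right) = 81 \left(-288 + 14\right) = 81 \left(-274\right) = -22194$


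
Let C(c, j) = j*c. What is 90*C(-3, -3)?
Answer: 810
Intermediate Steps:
C(c, j) = c*j
90*C(-3, -3) = 90*(-3*(-3)) = 90*9 = 810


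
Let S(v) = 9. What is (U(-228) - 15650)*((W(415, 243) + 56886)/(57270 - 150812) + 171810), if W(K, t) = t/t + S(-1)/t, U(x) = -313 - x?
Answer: -1137975240069775/420939 ≈ -2.7034e+9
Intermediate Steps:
W(K, t) = 1 + 9/t (W(K, t) = t/t + 9/t = 1 + 9/t)
(U(-228) - 15650)*((W(415, 243) + 56886)/(57270 - 150812) + 171810) = ((-313 - 1*(-228)) - 15650)*(((9 + 243)/243 + 56886)/(57270 - 150812) + 171810) = ((-313 + 228) - 15650)*(((1/243)*252 + 56886)/(-93542) + 171810) = (-85 - 15650)*((28/27 + 56886)*(-1/93542) + 171810) = -15735*((1535950/27)*(-1/93542) + 171810) = -15735*(-767975/1262817 + 171810) = -15735*216963820795/1262817 = -1137975240069775/420939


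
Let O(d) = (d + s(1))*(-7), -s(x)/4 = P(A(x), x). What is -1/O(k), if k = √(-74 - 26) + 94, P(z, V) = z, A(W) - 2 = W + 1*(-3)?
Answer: 47/31276 - 5*I/31276 ≈ 0.0015028 - 0.00015987*I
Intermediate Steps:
A(W) = -1 + W (A(W) = 2 + (W + 1*(-3)) = 2 + (W - 3) = 2 + (-3 + W) = -1 + W)
k = 94 + 10*I (k = √(-100) + 94 = 10*I + 94 = 94 + 10*I ≈ 94.0 + 10.0*I)
s(x) = 4 - 4*x (s(x) = -4*(-1 + x) = 4 - 4*x)
O(d) = -7*d (O(d) = (d + (4 - 4*1))*(-7) = (d + (4 - 4))*(-7) = (d + 0)*(-7) = d*(-7) = -7*d)
-1/O(k) = -1/((-7*(94 + 10*I))) = -1/(-658 - 70*I) = -(-658 + 70*I)/437864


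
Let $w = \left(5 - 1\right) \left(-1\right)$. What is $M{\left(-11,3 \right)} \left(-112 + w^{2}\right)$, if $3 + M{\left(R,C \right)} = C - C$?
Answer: $288$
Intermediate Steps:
$M{\left(R,C \right)} = -3$ ($M{\left(R,C \right)} = -3 + \left(C - C\right) = -3 + 0 = -3$)
$w = -4$ ($w = 4 \left(-1\right) = -4$)
$M{\left(-11,3 \right)} \left(-112 + w^{2}\right) = - 3 \left(-112 + \left(-4\right)^{2}\right) = - 3 \left(-112 + 16\right) = \left(-3\right) \left(-96\right) = 288$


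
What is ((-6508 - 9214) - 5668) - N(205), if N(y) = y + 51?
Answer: -21646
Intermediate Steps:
N(y) = 51 + y
((-6508 - 9214) - 5668) - N(205) = ((-6508 - 9214) - 5668) - (51 + 205) = (-15722 - 5668) - 1*256 = -21390 - 256 = -21646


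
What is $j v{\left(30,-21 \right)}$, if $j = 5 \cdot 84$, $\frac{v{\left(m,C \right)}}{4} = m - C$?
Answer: $85680$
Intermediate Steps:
$v{\left(m,C \right)} = - 4 C + 4 m$ ($v{\left(m,C \right)} = 4 \left(m - C\right) = - 4 C + 4 m$)
$j = 420$
$j v{\left(30,-21 \right)} = 420 \left(\left(-4\right) \left(-21\right) + 4 \cdot 30\right) = 420 \left(84 + 120\right) = 420 \cdot 204 = 85680$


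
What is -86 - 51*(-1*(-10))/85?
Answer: -92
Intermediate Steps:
-86 - 51*(-1*(-10))/85 = -86 - 510/85 = -86 - 51*2/17 = -86 - 6 = -92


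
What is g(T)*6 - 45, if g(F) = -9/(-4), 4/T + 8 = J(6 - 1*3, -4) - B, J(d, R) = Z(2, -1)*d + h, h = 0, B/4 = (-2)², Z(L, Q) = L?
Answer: -63/2 ≈ -31.500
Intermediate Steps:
B = 16 (B = 4*(-2)² = 4*4 = 16)
J(d, R) = 2*d (J(d, R) = 2*d + 0 = 2*d)
T = -2/9 (T = 4/(-8 + (2*(6 - 1*3) - 1*16)) = 4/(-8 + (2*(6 - 3) - 16)) = 4/(-8 + (2*3 - 16)) = 4/(-8 + (6 - 16)) = 4/(-8 - 10) = 4/(-18) = 4*(-1/18) = -2/9 ≈ -0.22222)
g(F) = 9/4 (g(F) = -9*(-¼) = 9/4)
g(T)*6 - 45 = (9/4)*6 - 45 = 27/2 - 45 = -63/2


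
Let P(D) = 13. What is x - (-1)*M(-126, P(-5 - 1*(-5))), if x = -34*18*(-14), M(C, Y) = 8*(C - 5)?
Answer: 7520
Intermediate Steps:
M(C, Y) = -40 + 8*C (M(C, Y) = 8*(-5 + C) = -40 + 8*C)
x = 8568 (x = -612*(-14) = 8568)
x - (-1)*M(-126, P(-5 - 1*(-5))) = 8568 - (-1)*(-40 + 8*(-126)) = 8568 - (-1)*(-40 - 1008) = 8568 - (-1)*(-1048) = 8568 - 1*1048 = 8568 - 1048 = 7520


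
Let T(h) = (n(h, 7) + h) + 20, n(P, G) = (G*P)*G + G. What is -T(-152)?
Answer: 7573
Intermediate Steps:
n(P, G) = G + P*G² (n(P, G) = P*G² + G = G + P*G²)
T(h) = 27 + 50*h (T(h) = (7*(1 + 7*h) + h) + 20 = ((7 + 49*h) + h) + 20 = (7 + 50*h) + 20 = 27 + 50*h)
-T(-152) = -(27 + 50*(-152)) = -(27 - 7600) = -1*(-7573) = 7573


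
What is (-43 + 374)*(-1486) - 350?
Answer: -492216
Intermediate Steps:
(-43 + 374)*(-1486) - 350 = 331*(-1486) - 350 = -491866 - 350 = -492216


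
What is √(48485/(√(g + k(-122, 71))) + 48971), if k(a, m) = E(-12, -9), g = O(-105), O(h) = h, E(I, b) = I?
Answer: √(74484891 - 1890915*I*√13)/39 ≈ 221.53 - 10.117*I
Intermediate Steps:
g = -105
k(a, m) = -12
√(48485/(√(g + k(-122, 71))) + 48971) = √(48485/(√(-105 - 12)) + 48971) = √(48485/(√(-117)) + 48971) = √(48485/((3*I*√13)) + 48971) = √(48485*(-I*√13/39) + 48971) = √(-48485*I*√13/39 + 48971) = √(48971 - 48485*I*√13/39)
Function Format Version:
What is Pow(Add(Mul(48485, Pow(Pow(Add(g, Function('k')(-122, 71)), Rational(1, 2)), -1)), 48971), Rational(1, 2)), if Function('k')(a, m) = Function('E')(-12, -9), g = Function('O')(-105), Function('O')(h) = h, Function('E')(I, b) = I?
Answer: Mul(Rational(1, 39), Pow(Add(74484891, Mul(-1890915, I, Pow(13, Rational(1, 2)))), Rational(1, 2))) ≈ Add(221.53, Mul(-10.117, I))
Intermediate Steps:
g = -105
Function('k')(a, m) = -12
Pow(Add(Mul(48485, Pow(Pow(Add(g, Function('k')(-122, 71)), Rational(1, 2)), -1)), 48971), Rational(1, 2)) = Pow(Add(Mul(48485, Pow(Pow(Add(-105, -12), Rational(1, 2)), -1)), 48971), Rational(1, 2)) = Pow(Add(Mul(48485, Pow(Pow(-117, Rational(1, 2)), -1)), 48971), Rational(1, 2)) = Pow(Add(Mul(48485, Pow(Mul(3, I, Pow(13, Rational(1, 2))), -1)), 48971), Rational(1, 2)) = Pow(Add(Mul(48485, Mul(Rational(-1, 39), I, Pow(13, Rational(1, 2)))), 48971), Rational(1, 2)) = Pow(Add(Mul(Rational(-48485, 39), I, Pow(13, Rational(1, 2))), 48971), Rational(1, 2)) = Pow(Add(48971, Mul(Rational(-48485, 39), I, Pow(13, Rational(1, 2)))), Rational(1, 2))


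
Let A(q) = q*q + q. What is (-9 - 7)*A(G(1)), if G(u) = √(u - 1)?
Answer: 0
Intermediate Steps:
G(u) = √(-1 + u)
A(q) = q + q² (A(q) = q² + q = q + q²)
(-9 - 7)*A(G(1)) = (-9 - 7)*(√(-1 + 1)*(1 + √(-1 + 1))) = -16*√0*(1 + √0) = -0*(1 + 0) = -0 = -16*0 = 0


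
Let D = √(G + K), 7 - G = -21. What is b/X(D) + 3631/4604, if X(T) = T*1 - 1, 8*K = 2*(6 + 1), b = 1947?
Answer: 36273517/529460 + 3894*√119/115 ≈ 437.89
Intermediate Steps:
G = 28 (G = 7 - 1*(-21) = 7 + 21 = 28)
K = 7/4 (K = (2*(6 + 1))/8 = (2*7)/8 = (⅛)*14 = 7/4 ≈ 1.7500)
D = √119/2 (D = √(28 + 7/4) = √(119/4) = √119/2 ≈ 5.4544)
X(T) = -1 + T (X(T) = T - 1 = -1 + T)
b/X(D) + 3631/4604 = 1947/(-1 + √119/2) + 3631/4604 = 3631/4604 + 1947/(-1 + √119/2)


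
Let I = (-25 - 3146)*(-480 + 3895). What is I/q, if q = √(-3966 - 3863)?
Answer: 10828965*I*√7829/7829 ≈ 1.2239e+5*I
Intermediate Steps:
I = -10828965 (I = -3171*3415 = -10828965)
q = I*√7829 (q = √(-7829) = I*√7829 ≈ 88.482*I)
I/q = -10828965*(-I*√7829/7829) = -(-10828965)*I*√7829/7829 = 10828965*I*√7829/7829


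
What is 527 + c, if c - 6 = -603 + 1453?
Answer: 1383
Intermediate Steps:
c = 856 (c = 6 + (-603 + 1453) = 6 + 850 = 856)
527 + c = 527 + 856 = 1383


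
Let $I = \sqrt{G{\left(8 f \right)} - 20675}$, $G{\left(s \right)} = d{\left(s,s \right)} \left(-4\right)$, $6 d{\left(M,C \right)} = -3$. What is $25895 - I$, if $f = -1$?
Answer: $25895 - 3 i \sqrt{2297} \approx 25895.0 - 143.78 i$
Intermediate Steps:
$d{\left(M,C \right)} = - \frac{1}{2}$ ($d{\left(M,C \right)} = \frac{1}{6} \left(-3\right) = - \frac{1}{2}$)
$G{\left(s \right)} = 2$ ($G{\left(s \right)} = \left(- \frac{1}{2}\right) \left(-4\right) = 2$)
$I = 3 i \sqrt{2297}$ ($I = \sqrt{2 - 20675} = \sqrt{-20673} = 3 i \sqrt{2297} \approx 143.78 i$)
$25895 - I = 25895 - 3 i \sqrt{2297}$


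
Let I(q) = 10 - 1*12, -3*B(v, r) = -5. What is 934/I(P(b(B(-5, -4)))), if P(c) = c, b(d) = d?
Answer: -467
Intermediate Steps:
B(v, r) = 5/3 (B(v, r) = -⅓*(-5) = 5/3)
I(q) = -2 (I(q) = 10 - 12 = -2)
934/I(P(b(B(-5, -4)))) = 934/(-2) = 934*(-½) = -467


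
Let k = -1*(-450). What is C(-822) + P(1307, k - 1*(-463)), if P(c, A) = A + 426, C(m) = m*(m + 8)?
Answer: 670447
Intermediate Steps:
k = 450
C(m) = m*(8 + m)
P(c, A) = 426 + A
C(-822) + P(1307, k - 1*(-463)) = -822*(8 - 822) + (426 + (450 - 1*(-463))) = -822*(-814) + (426 + (450 + 463)) = 669108 + (426 + 913) = 669108 + 1339 = 670447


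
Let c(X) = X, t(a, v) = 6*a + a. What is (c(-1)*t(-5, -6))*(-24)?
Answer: -840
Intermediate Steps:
t(a, v) = 7*a
(c(-1)*t(-5, -6))*(-24) = -7*(-5)*(-24) = -1*(-35)*(-24) = 35*(-24) = -840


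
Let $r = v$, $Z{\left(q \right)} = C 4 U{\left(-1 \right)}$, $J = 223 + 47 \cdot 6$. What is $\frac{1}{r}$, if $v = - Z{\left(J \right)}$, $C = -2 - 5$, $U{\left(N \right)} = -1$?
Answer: $- \frac{1}{28} \approx -0.035714$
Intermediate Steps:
$C = -7$
$J = 505$ ($J = 223 + 282 = 505$)
$Z{\left(q \right)} = 28$ ($Z{\left(q \right)} = \left(-7\right) 4 \left(-1\right) = \left(-28\right) \left(-1\right) = 28$)
$v = -28$ ($v = \left(-1\right) 28 = -28$)
$r = -28$
$\frac{1}{r} = \frac{1}{-28} = - \frac{1}{28}$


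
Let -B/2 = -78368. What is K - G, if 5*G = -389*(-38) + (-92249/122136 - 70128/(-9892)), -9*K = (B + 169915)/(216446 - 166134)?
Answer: -21073459331505823/7123290752970 ≈ -2958.4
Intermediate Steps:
B = 156736 (B = -2*(-78368) = 156736)
K = -326651/452808 (K = -(156736 + 169915)/(9*(216446 - 166134)) = -326651/(9*50312) = -⅑*326651/50312 = -326651/452808 ≈ -0.72139)
G = 4466702849071/1510211640 (G = (-389*(-38) + (-92249/122136 - 70128/(-9892)))/5 = (14782 + (-92249*1/122136 - 70128*(-1/9892)))/5 = (14782 + (-92249/122136 + 17532/2473))/5 = (14782 + 1913156575/302042328)/5 = (⅕)*(4466702849071/302042328) = 4466702849071/1510211640 ≈ 2957.7)
K - G = -326651/452808 - 1*4466702849071/1510211640 = -326651/452808 - 4466702849071/1510211640 = -21073459331505823/7123290752970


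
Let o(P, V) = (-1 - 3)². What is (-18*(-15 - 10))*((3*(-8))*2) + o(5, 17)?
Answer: -21584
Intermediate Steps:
o(P, V) = 16 (o(P, V) = (-4)² = 16)
(-18*(-15 - 10))*((3*(-8))*2) + o(5, 17) = (-18*(-15 - 10))*((3*(-8))*2) + 16 = (-18*(-25))*(-24*2) + 16 = 450*(-48) + 16 = -21600 + 16 = -21584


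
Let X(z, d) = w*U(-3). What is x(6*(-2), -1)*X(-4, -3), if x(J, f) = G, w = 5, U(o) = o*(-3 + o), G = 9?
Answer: 810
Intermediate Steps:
X(z, d) = 90 (X(z, d) = 5*(-3*(-3 - 3)) = 5*(-3*(-6)) = 5*18 = 90)
x(J, f) = 9
x(6*(-2), -1)*X(-4, -3) = 9*90 = 810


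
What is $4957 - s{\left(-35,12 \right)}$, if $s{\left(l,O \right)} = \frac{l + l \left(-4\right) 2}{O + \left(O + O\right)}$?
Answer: $\frac{178207}{36} \approx 4950.2$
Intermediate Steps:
$s{\left(l,O \right)} = - \frac{7 l}{3 O}$ ($s{\left(l,O \right)} = \frac{l + - 4 l 2}{O + 2 O} = \frac{l - 8 l}{3 O} = - 7 l \frac{1}{3 O} = - \frac{7 l}{3 O}$)
$4957 - s{\left(-35,12 \right)} = 4957 - \left(- \frac{7}{3}\right) \left(-35\right) \frac{1}{12} = 4957 - \frac{245}{36} = \frac{178207}{36}$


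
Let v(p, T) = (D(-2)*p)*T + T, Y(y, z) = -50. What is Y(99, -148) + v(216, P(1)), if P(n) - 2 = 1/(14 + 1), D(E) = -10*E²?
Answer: -268559/15 ≈ -17904.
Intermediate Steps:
P(n) = 31/15 (P(n) = 2 + 1/(14 + 1) = 2 + 1/15 = 31/15)
v(p, T) = T - 40*T*p (v(p, T) = ((-10*(-2)²)*p)*T + T = ((-10*4)*p)*T + T = (-40*p)*T + T = -40*T*p + T = T - 40*T*p)
Y(99, -148) + v(216, P(1)) = -50 + 31*(1 - 40*216)/15 = -50 + 31*(1 - 8640)/15 = -50 + (31/15)*(-8639) = -50 - 267809/15 = -268559/15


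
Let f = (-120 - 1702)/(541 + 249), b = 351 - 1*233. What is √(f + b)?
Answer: √18051105/395 ≈ 10.756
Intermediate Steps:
b = 118 (b = 351 - 233 = 118)
f = -911/395 (f = -1822/790 = -1822*1/790 = -911/395 ≈ -2.3063)
√(f + b) = √(-911/395 + 118) = √(45699/395) = √18051105/395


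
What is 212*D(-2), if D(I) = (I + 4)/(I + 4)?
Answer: 212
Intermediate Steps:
D(I) = 1 (D(I) = (4 + I)/(4 + I) = 1)
212*D(-2) = 212*1 = 212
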